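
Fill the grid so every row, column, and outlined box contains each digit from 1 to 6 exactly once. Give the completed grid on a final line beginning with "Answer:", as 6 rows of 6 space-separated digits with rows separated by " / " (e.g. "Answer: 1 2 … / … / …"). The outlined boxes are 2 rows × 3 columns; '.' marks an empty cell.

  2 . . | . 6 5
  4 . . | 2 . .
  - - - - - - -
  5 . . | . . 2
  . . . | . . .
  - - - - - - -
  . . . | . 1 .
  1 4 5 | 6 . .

Step 1. [r2c5∈{3}] r2c5 has the single candidate 3 ⇒ r2c5=3.
Step 2. [r4c6∈{1,3,4,6}] in col 6, 6 fits only at r4c6 ⇒ r4c6=6.
Step 3. [r4c1∈{3}] only 3 remains possible at r4c1, so r4c1=3.
Step 4. [r1c4∈{1,4}] in row 1, 4 fits only at r1c4 ⇒ r1c4=4.
Step 5. [r6c6∈{3}] only 3 remains possible at r6c6. So r6c6=3.
Step 6. [r5c1∈{6}] r5c1 has the single candidate 6 ⇒ r5c1=6.
Step 7. [r2c6∈{1}] r2c6 is down to just 1, so r2c6=1.
Step 8. [r4c5∈{4,5}] 5 has one home in col 5: r4c5 ⇒ r4c5=5.
Step 9. [r4c4∈{1}] r4c4 is down to just 1, so r4c4=1.
Step 10. [r2c3∈{6}] nothing but 6 survives at r2c3, so r2c3=6.
Step 11. [r4c2∈{2}] r4c2's peers cover all but 2. So r4c2=2.
Step 12. [r5c2∈{3}] only 3 remains possible at r5c2 ⇒ r5c2=3.
Step 13. [r1c2∈{1}] r1c2 is down to just 1 ⇒ r1c2=1.
Step 14. [r3c3∈{1,4}] 1 has one home in row 3: r3c3. So r3c3=1.
Step 15. [r5c6∈{4}] nothing but 4 survives at r5c6, so r5c6=4.
Step 16. [r3c5∈{4}] nothing but 4 survives at r3c5 ⇒ r3c5=4.
Step 17. [r5c3∈{2}] r5c3's peers cover all but 2. So r5c3=2.
Step 18. [r1c3∈{3}] r1c3's peers cover all but 3, so r1c3=3.
Step 19. [r4c3∈{4}] r4c3 has the single candidate 4, so r4c3=4.
Step 20. [r2c2∈{5}] r2c2's peers cover all but 5 ⇒ r2c2=5.
Step 21. [r3c2∈{6}] r3c2's peers cover all but 6, so r3c2=6.
Step 22. [r6c5∈{2}] only 2 remains possible at r6c5 ⇒ r6c5=2.
Step 23. [r5c4∈{5}] r5c4's peers cover all but 5 ⇒ r5c4=5.
Step 24. [r3c4∈{3}] only 3 remains possible at r3c4. So r3c4=3.

Answer: 2 1 3 4 6 5 / 4 5 6 2 3 1 / 5 6 1 3 4 2 / 3 2 4 1 5 6 / 6 3 2 5 1 4 / 1 4 5 6 2 3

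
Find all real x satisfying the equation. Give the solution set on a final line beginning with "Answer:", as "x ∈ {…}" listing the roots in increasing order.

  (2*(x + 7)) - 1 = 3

Step 1. [(2*(x + 7)) - 1 = 3] peel the -1: add 1 from each side. So sub: 2*(x + 7) = 4.
Step 2. [2*(x + 7) = 4] LHS = 2·(…); ÷2 both sides, so div: x + 7 = 2.
Step 3. [x + 7 = 2] 7 comes off first (subtract 7). So sub: x = -5.

Answer: x ∈ {-5}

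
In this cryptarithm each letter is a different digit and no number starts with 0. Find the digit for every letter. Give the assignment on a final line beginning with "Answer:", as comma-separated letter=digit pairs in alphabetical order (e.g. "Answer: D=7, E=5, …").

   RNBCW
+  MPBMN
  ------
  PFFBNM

Step 1. [col 1: W + N ≡ M (mod 10)] no forcing yet in column 1 (carry-in 0); N=3 is free and consistent — try it, so N=3.
Step 2. [P] adding two 5-digit numbers gives at most 5+1 digits, and here it does — P is that final carry and must be 1, so P=1.
Step 3. [col 1: W + N ≡ M (mod 10)] column 1 (W + N ≡ M (mod 10), carry-in 0) doesn't pin M yet; pick M=7 and continue. So M=7.
Step 4. [col 1: W + N ≡ M (mod 10)] from column 1 (N=3, M=7, carry-in 0, digits 1,3,7 already taken and all letters distinct): W must equal 4 ⇒ W=4.
Step 5. [col 2: C + M ≡ N (mod 10)] in column 2 we have C+M≡N with carry-in 0; given M=7, N=3 and digits 1,3,4,7 already taken and all letters distinct, that pins C to 6 ⇒ C=6.
Step 6. [col 3: B + B ≡ B (mod 10)] in column 3 we have B+B≡B with carry-in 1; given nothing yet and digits 1,3,4,6,7 already taken and all letters distinct, that pins B to 9. So B=9.
Step 7. [col 4: N + P ≡ F (mod 10)] column 4: given N=3, P=1, carry-in 1, and digits 1,3,4,6,7,9 already taken and all letters distinct, N+P≡F (mod 10) forces F=5. So F=5.
Step 8. [col 5: R + M ≡ F (mod 10)] column 5: given M=7, F=5, carry-in 0, and digits 1,3,4,5,6,7,9 already taken and all letters distinct, R+M≡F (mod 10) forces R=8, so R=8.

Answer: B=9, C=6, F=5, M=7, N=3, P=1, R=8, W=4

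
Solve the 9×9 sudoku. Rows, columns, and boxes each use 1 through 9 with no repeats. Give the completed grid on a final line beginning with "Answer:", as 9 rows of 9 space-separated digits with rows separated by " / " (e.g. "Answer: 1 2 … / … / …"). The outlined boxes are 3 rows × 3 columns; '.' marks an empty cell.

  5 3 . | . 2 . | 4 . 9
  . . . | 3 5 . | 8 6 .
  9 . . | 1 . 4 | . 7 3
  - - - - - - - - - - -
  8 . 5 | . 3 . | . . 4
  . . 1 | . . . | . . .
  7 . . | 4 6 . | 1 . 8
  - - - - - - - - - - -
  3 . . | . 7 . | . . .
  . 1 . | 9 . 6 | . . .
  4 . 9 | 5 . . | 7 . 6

Step 1. [r8c1∈{2}] r8c1 is down to just 2. So r8c1=2.
Step 2. [r3c5∈{8}] r3c5 is down to just 8, so r3c5=8.
Step 3. [r8c9∈{5}] nothing but 5 survives at r8c9 ⇒ r8c9=5.
Step 4. [r5c5∈{9}] nothing but 9 survives at r5c5, so r5c5=9.
Step 5. [r1c6∈{7}] r1c6 is down to just 7. So r1c6=7.
Step 6. [r9c2∈{8}] r9c2 has the single candidate 8, so r9c2=8.
Step 7. [r7c8∈{1,2,4,8,9}] 4 has one home in row 7: r7c8, so r7c8=4.
Step 8. [r5c1∈{6}] only 6 remains possible at r5c1 ⇒ r5c1=6.
Step 9. [r9c6∈{1,2,3}] across col 6, 3 lands solely at r9c6. So r9c6=3.
Step 10. [r9c8∈{1,2}] in row 9, 2 fits only at r9c8 ⇒ r9c8=2.
Step 11. [r2c3∈{2,4,7}] 4 has one home in col 3: r2c3 ⇒ r2c3=4.
Step 12. [r7c3∈{6}] nothing but 6 survives at r7c3. So r7c3=6.
Step 13. [r3c3∈{2}] r3c3 is down to just 2. So r3c3=2.
Step 14. [r4c8∈{9}] r4c8 is down to just 9. So r4c8=9.
Step 15. [r4c2∈{2}] only 2 remains possible at r4c2. So r4c2=2.
Step 16. [r5c7∈{2,3,5}] in col 7, 2 fits only at r5c7. So r5c7=2.
Step 17. [r5c8∈{3,5}] across row 5, 3 lands solely at r5c8. So r5c8=3.
Step 18. [r5c6∈{5,8}] across row 5, 5 lands solely at r5c6. So r5c6=5.
Step 19. [r7c6∈{1,2,8}] col 6 places 8 nowhere but r7c6, so r7c6=8.
Step 20. [r4c4∈{7}] r4c4 is down to just 7. So r4c4=7.
Step 21. [r2c9∈{1,2}] r2c9 is the only open cell in row 2 admitting 2, so r2c9=2.
Step 22. [r2c6∈{9}] only 9 remains possible at r2c6. So r2c6=9.
Step 23. [r1c4∈{6}] only 6 remains possible at r1c4 ⇒ r1c4=6.
Step 24. [r7c7∈{9}] r7c7 is down to just 9. So r7c7=9.
Step 25. [r6c8∈{5}] r6c8 has the single candidate 5. So r6c8=5.
Step 26. [r8c3∈{7}] only 7 remains possible at r8c3, so r8c3=7.
Step 27. [r9c5∈{1}] nothing but 1 survives at r9c5 ⇒ r9c5=1.
Step 28. [r8c5∈{4}] r8c5's peers cover all but 4, so r8c5=4.
Step 29. [r7c9∈{1}] r7c9 is down to just 1. So r7c9=1.
Step 30. [r1c3∈{8}] r1c3's peers cover all but 8. So r1c3=8.
Step 31. [r4c6∈{1}] only 1 remains possible at r4c6 ⇒ r4c6=1.
Step 32. [r8c7∈{3}] r8c7 is down to just 3 ⇒ r8c7=3.
Step 33. [r5c4∈{8}] r5c4 is down to just 8. So r5c4=8.
Step 34. [r7c4∈{2}] r7c4 has the single candidate 2. So r7c4=2.
Step 35. [r6c2∈{9}] r6c2's peers cover all but 9, so r6c2=9.
Step 36. [r6c3∈{3}] only 3 remains possible at r6c3. So r6c3=3.
Step 37. [r2c1∈{1}] r2c1's peers cover all but 1 ⇒ r2c1=1.
Step 38. [r4c7∈{6}] nothing but 6 survives at r4c7, so r4c7=6.
Step 39. [r2c2∈{7}] nothing but 7 survives at r2c2, so r2c2=7.
Step 40. [r7c2∈{5}] only 5 remains possible at r7c2 ⇒ r7c2=5.
Step 41. [r1c8∈{1}] only 1 remains possible at r1c8. So r1c8=1.
Step 42. [r3c7∈{5}] nothing but 5 survives at r3c7, so r3c7=5.
Step 43. [r5c9∈{7}] only 7 remains possible at r5c9, so r5c9=7.
Step 44. [r3c2∈{6}] r3c2 is down to just 6 ⇒ r3c2=6.
Step 45. [r6c6∈{2}] r6c6 is down to just 2, so r6c6=2.
Step 46. [r8c8∈{8}] only 8 remains possible at r8c8. So r8c8=8.
Step 47. [r5c2∈{4}] only 4 remains possible at r5c2 ⇒ r5c2=4.

Answer: 5 3 8 6 2 7 4 1 9 / 1 7 4 3 5 9 8 6 2 / 9 6 2 1 8 4 5 7 3 / 8 2 5 7 3 1 6 9 4 / 6 4 1 8 9 5 2 3 7 / 7 9 3 4 6 2 1 5 8 / 3 5 6 2 7 8 9 4 1 / 2 1 7 9 4 6 3 8 5 / 4 8 9 5 1 3 7 2 6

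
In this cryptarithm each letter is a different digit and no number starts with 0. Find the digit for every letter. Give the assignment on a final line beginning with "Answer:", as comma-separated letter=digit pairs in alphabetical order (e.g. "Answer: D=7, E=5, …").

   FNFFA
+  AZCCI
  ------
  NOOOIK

Step 1. [col 1: A + I ≡ K (mod 10)] A=6 is one option consistent with column 1 (A + I ≡ K (mod 10), carry-in 0) — take it, so A=6.
Step 2. [N] the sum has 6 digits but both addends have 5; that extra leading digit N is the final carry, namely 1, so N=1.
Step 3. [col 1: A + I ≡ K (mod 10)] no forcing yet in column 1 (carry-in 0); I=3 is free and consistent — try it. So I=3.
Step 4. [col 1: A + I ≡ K (mod 10)] from column 1 (A=6, I=3, carry-in 0, digits 1,3,6 already taken and all letters distinct): K must equal 9, so K=9.
Step 5. [col 2: F + C ≡ I (mod 10)] column 2 (F + C ≡ I (mod 10), carry-in 0) doesn't pin C yet; pick C=5 and continue, so C=5.
Step 6. [col 2: F + C ≡ I (mod 10)] from column 2 (C=5, I=3, carry-in 0, digits 1,3,5,6,9 already taken and all letters distinct): F must equal 8, so F=8.
Step 7. [col 3: F + C ≡ O (mod 10)] column 3: given F=8, C=5, carry-in 1, and digits 1,3,5,6,8,9 already taken and all letters distinct, F+C≡O (mod 10) forces O=4. So O=4.
Step 8. [col 4: N + Z ≡ O (mod 10)] in column 4 we have N+Z≡O with carry-in 1; given N=1, O=4 and digits 1,3,4,5,6,8,9 already taken and all letters distinct, that pins Z to 2. So Z=2.

Answer: A=6, C=5, F=8, I=3, K=9, N=1, O=4, Z=2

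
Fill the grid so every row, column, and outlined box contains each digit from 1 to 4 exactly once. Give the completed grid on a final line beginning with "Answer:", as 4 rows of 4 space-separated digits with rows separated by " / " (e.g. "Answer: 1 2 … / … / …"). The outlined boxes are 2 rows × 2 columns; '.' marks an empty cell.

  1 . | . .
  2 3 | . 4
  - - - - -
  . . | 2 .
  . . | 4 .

Step 1. [r3c1∈{3,4}] across col 1, 4 lands solely at r3c1, so r3c1=4.
Step 2. [r3c4∈{1,3}] in row 3, 3 fits only at r3c4, so r3c4=3.
Step 3. [r3c2∈{1}] r3c2 has the single candidate 1, so r3c2=1.
Step 4. [r4c1∈{3}] only 3 remains possible at r4c1. So r4c1=3.
Step 5. [r1c3∈{3}] r1c3's peers cover all but 3. So r1c3=3.
Step 6. [r4c4∈{1}] r4c4 is down to just 1, so r4c4=1.
Step 7. [r4c2∈{2}] only 2 remains possible at r4c2. So r4c2=2.
Step 8. [r1c2∈{4}] r1c2's peers cover all but 4 ⇒ r1c2=4.
Step 9. [r2c3∈{1}] only 1 remains possible at r2c3. So r2c3=1.
Step 10. [r1c4∈{2}] r1c4's peers cover all but 2, so r1c4=2.

Answer: 1 4 3 2 / 2 3 1 4 / 4 1 2 3 / 3 2 4 1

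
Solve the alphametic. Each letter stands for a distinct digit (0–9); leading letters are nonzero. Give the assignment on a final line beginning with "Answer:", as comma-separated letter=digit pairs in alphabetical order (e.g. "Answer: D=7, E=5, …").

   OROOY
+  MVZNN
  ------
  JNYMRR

Step 1. [col 1: Y + N ≡ R (mod 10)] column 1 (Y + N ≡ R (mod 10), carry-in 0) doesn't pin N yet; pick N=4 and continue, so N=4.
Step 2. [col 1: Y + N ≡ R (mod 10)] no forcing yet in column 1 (carry-in 0); R=3 is free and consistent — try it, so R=3.
Step 3. [col 1: Y + N ≡ R (mod 10)] column 1 reads Y+N+carry(0)=R with N=4, R=3; with digits 3,4 already taken and all letters distinct, the only value for Y is 9, so Y=9.
Step 4. [J] J is the leading digit of a 6-digit sum of two 5-digit numbers; the final carry is exactly 1. So J=1.
Step 5. [col 2: O + N ≡ R (mod 10)] column 2: given N=4, R=3, carry-in 1, and digits 1,3,4,9 already taken and all letters distinct, O+N≡R (mod 10) forces O=8 ⇒ O=8.
Step 6. [col 3: O + Z ≡ M (mod 10)] no forcing yet in column 3 (carry-in 1); M=6 is free and consistent — try it, so M=6.
Step 7. [col 3: O + Z ≡ M (mod 10)] column 3: given O=8, M=6, carry-in 1, and digits 1,3,4,6,8,9 already taken and all letters distinct, O+Z≡M (mod 10) forces Z=7, so Z=7.
Step 8. [col 4: R + V ≡ Y (mod 10)] column 4 reads R+V+carry(1)=Y with R=3, Y=9; with digits 1,3,4,6,7,8,9 already taken and all letters distinct, the only value for V is 5, so V=5.

Answer: J=1, M=6, N=4, O=8, R=3, V=5, Y=9, Z=7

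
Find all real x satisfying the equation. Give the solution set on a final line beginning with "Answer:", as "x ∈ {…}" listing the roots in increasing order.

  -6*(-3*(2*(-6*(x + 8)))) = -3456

Step 1. [-6*(-3*(2*(-6*(x + 8)))) = -3456] divide by the outer -6. So div: -3*(2*(-6*(x + 8))) = 576.
Step 2. [-3*(2*(-6*(x + 8))) = 576] leading coefficient -3: divide by -3. So div: 2*(-6*(x + 8)) = -192.
Step 3. [2*(-6*(x + 8)) = -192] 2·(inner) — divide through by 2. So div: -6*(x + 8) = -96.
Step 4. [-6*(x + 8) = -96] -6·(inner) — divide through by -6. So div: x + 8 = 16.
Step 5. [x + 8 = 16] the outer +8 inverts by subtracting 8, so sub: x = 8.

Answer: x ∈ {8}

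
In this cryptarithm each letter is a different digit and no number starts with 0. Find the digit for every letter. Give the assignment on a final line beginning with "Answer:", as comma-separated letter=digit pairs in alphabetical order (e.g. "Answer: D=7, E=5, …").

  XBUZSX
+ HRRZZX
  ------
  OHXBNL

Step 1. [col 1: X + X ≡ L (mod 10)] column 1 (X + X ≡ L (mod 10), carry-in 0) doesn't pin X yet; pick X=4 and continue ⇒ X=4.
Step 2. [col 1: X + X ≡ L (mod 10)] column 1 reads X+X+carry(0)=L with X=4; with digits 4 already taken and all letters distinct, the only value for L is 8. So L=8.
Step 3. [col 2: S + Z ≡ N (mod 10)] column 2 (S + Z ≡ N (mod 10), carry-in 0) doesn't pin N yet; pick N=7 and continue, so N=7.
Step 4. [col 2: S + Z ≡ N (mod 10)] column 2 (S + Z ≡ N (mod 10), carry-in 0) doesn't pin Z yet; pick Z=6 and continue ⇒ Z=6.
Step 5. [col 2: S + Z ≡ N (mod 10)] from column 2 (Z=6, N=7, carry-in 0, digits 4,6,7,8 already taken and all letters distinct): S must equal 1. So S=1.
Step 6. [col 3: Z + Z ≡ B (mod 10)] from column 3 (Z=6, carry-in 0, digits 1,4,6,7,8 already taken and all letters distinct): B must equal 2 ⇒ B=2.
Step 7. [col 4: U + R ≡ X (mod 10)] column 4 (U + R ≡ X (mod 10), carry-in 1) doesn't pin R yet; pick R=3 and continue ⇒ R=3.
Step 8. [col 4: U + R ≡ X (mod 10)] from column 4 (R=3, X=4, carry-in 1, digits 1,2,3,4,6,7,8 already taken and all letters distinct): U must equal 0. So U=0.
Step 9. [col 5: B + R ≡ H (mod 10)] column 5: given B=2, R=3, carry-in 0, and digits 0,1,2,3,4,6,7,8 already taken and all letters distinct, B+R≡H (mod 10) forces H=5, so H=5.
Step 10. [col 6: X + H ≡ O (mod 10)] column 6: given X=4, H=5, carry-in 0, and digits 0,1,2,3,4,5,6,7,8 already taken and all letters distinct, X+H≡O (mod 10) forces O=9 ⇒ O=9.

Answer: B=2, H=5, L=8, N=7, O=9, R=3, S=1, U=0, X=4, Z=6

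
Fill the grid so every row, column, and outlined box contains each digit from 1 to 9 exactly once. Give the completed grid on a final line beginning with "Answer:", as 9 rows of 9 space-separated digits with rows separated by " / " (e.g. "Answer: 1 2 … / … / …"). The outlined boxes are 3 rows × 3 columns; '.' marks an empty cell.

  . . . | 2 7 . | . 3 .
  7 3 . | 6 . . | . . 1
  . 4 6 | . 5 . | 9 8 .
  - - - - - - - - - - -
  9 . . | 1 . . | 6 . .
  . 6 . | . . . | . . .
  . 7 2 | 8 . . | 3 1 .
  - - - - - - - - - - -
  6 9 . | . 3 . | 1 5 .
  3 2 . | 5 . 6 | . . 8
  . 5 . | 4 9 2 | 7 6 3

Step 1. [r5c4∈{3,7,9}] r5c4 is the only open cell in col 4 admitting 9, so r5c4=9.
Step 2. [r8c7∈{4}] nothing but 4 survives at r8c7. So r8c7=4.
Step 3. [r1c2∈{1,8}] across col 2, 1 lands solely at r1c2 ⇒ r1c2=1.
Step 4. [r1c7∈{5}] nothing but 5 survives at r1c7, so r1c7=5.
Step 5. [r1c1∈{8}] r1c1's peers cover all but 8, so r1c1=8.
Step 6. [r7c3∈{4,7,8}] 4 has one home in row 7: r7c3. So r7c3=4.
Step 7. [r3c9∈{2,7}] r3c9 is the only open cell in row 3 admitting 7, so r3c9=7.
Step 8. [r2c3∈{5,9}] 5 has one home in row 2: r2c3, so r2c3=5.
Step 9. [r9c3∈{1,8}] r9c3 is the only open cell in row 9 admitting 8. So r9c3=8.
Step 10. [r2c6∈{4,8,9}] r2c6 is the only open cell in row 2 admitting 9 ⇒ r2c6=9.
Step 11. [r1c6∈{4}] nothing but 4 survives at r1c6 ⇒ r1c6=4.
Step 12. [r6c6∈{5}] r6c6 is down to just 5, so r6c6=5.
Step 13. [r5c1∈{1,4,5}] 5 has one home in col 1: r5c1, so r5c1=5.
Step 14. [r2c8∈{2,4}] across row 2, 4 lands solely at r2c8, so r2c8=4.
Step 15. [r4c9∈{2,4,5}] 5 has one home in row 4: r4c9. So r4c9=5.
Step 16. [r4c5∈{2,4}] r4c5 is the only open cell in row 4 admitting 4. So r4c5=4.
Step 17. [r4c8∈{2,7}] r4c8 is the only open cell in row 4 admitting 2, so r4c8=2.
Step 18. [r4c6∈{3,7}] row 4 places 7 nowhere but r4c6 ⇒ r4c6=7.
Step 19. [r5c6∈{3}] only 3 remains possible at r5c6, so r5c6=3.
Step 20. [r6c9∈{4,9}] 9 has one home in row 6: r6c9, so r6c9=9.
Step 21. [r5c3∈{1}] nothing but 1 survives at r5c3, so r5c3=1.
Step 22. [r1c9∈{6}] r1c9's peers cover all but 6 ⇒ r1c9=6.
Step 23. [r5c9∈{4}] only 4 remains possible at r5c9, so r5c9=4.
Step 24. [r5c8∈{7}] only 7 remains possible at r5c8 ⇒ r5c8=7.
Step 25. [r3c1∈{2}] only 2 remains possible at r3c1. So r3c1=2.
Step 26. [r7c4∈{7}] only 7 remains possible at r7c4, so r7c4=7.
Step 27. [r8c5∈{1}] nothing but 1 survives at r8c5. So r8c5=1.
Step 28. [r8c3∈{7}] only 7 remains possible at r8c3 ⇒ r8c3=7.
Step 29. [r3c4∈{3}] nothing but 3 survives at r3c4, so r3c4=3.
Step 30. [r7c6∈{8}] only 8 remains possible at r7c6, so r7c6=8.
Step 31. [r2c7∈{2}] r2c7 is down to just 2, so r2c7=2.
Step 32. [r6c1∈{4}] nothing but 4 survives at r6c1. So r6c1=4.
Step 33. [r9c1∈{1}] r9c1 is down to just 1, so r9c1=1.
Step 34. [r1c3∈{9}] nothing but 9 survives at r1c3. So r1c3=9.
Step 35. [r5c5∈{2}] only 2 remains possible at r5c5. So r5c5=2.
Step 36. [r6c5∈{6}] nothing but 6 survives at r6c5. So r6c5=6.
Step 37. [r3c6∈{1}] r3c6 is down to just 1 ⇒ r3c6=1.
Step 38. [r7c9∈{2}] r7c9 is down to just 2 ⇒ r7c9=2.
Step 39. [r5c7∈{8}] only 8 remains possible at r5c7, so r5c7=8.
Step 40. [r8c8∈{9}] r8c8 has the single candidate 9, so r8c8=9.
Step 41. [r2c5∈{8}] nothing but 8 survives at r2c5, so r2c5=8.
Step 42. [r4c2∈{8}] only 8 remains possible at r4c2, so r4c2=8.
Step 43. [r4c3∈{3}] r4c3's peers cover all but 3. So r4c3=3.

Answer: 8 1 9 2 7 4 5 3 6 / 7 3 5 6 8 9 2 4 1 / 2 4 6 3 5 1 9 8 7 / 9 8 3 1 4 7 6 2 5 / 5 6 1 9 2 3 8 7 4 / 4 7 2 8 6 5 3 1 9 / 6 9 4 7 3 8 1 5 2 / 3 2 7 5 1 6 4 9 8 / 1 5 8 4 9 2 7 6 3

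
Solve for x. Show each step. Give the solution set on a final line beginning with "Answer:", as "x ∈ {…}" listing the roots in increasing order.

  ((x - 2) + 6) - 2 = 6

Step 1. [((x - 2) + 6) - 2 = 6] add 2: x sits inside (… - 2). So sub: (x - 2) + 6 = 8.
Step 2. [(x - 2) + 6 = 8] 6 comes off first (subtract 6). So sub: x - 2 = 2.
Step 3. [x - 2 = 2] -2 is outermost — add 2 both sides. So sub: x = 4.

Answer: x ∈ {4}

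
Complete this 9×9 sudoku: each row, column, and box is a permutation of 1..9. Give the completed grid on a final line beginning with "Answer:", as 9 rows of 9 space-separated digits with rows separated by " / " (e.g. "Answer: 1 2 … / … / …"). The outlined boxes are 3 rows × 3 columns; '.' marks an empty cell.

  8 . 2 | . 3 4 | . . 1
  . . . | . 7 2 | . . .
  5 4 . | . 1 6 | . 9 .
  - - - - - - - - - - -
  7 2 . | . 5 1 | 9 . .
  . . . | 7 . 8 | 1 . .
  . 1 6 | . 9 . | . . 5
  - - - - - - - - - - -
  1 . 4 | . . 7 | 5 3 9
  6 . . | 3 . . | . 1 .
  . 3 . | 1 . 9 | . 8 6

Step 1. [r6c7∈{2,3,4,7,8}] in row 6, 8 fits only at r6c7. So r6c7=8.
Step 2. [r9c3∈{5,7}] 5 has one home in row 9: r9c3. So r9c3=5.
Step 3. [r9c7∈{2,4,7}] row 9 places 7 nowhere but r9c7, so r9c7=7.
Step 4. [r3c9∈{2,3,7,8}] r3c9 is the only open cell in col 9 admitting 7 ⇒ r3c9=7.
Step 5. [r3c3∈{3}] only 3 remains possible at r3c3. So r3c3=3.
Step 6. [r2c1∈{9}] r2c1's peers cover all but 9. So r2c1=9.
Step 7. [r1c7∈{6}] r1c7's peers cover all but 6. So r1c7=6.
Step 8. [r7c2∈{8}] r7c2 has the single candidate 8. So r7c2=8.
Step 9. [r9c5∈{2,4}] r9c5 is the only open cell in row 9 admitting 4, so r9c5=4.
Step 10. [r4c9∈{3,4}] in row 4, 3 fits only at r4c9, so r4c9=3.
Step 11. [r5c1∈{3,4}] across row 5, 3 lands solely at r5c1. So r5c1=3.
Step 12. [r6c1∈{4}] r6c1's peers cover all but 4. So r6c1=4.
Step 13. [r6c4∈{2}] nothing but 2 survives at r6c4, so r6c4=2.
Step 14. [r5c5∈{6}] only 6 remains possible at r5c5 ⇒ r5c5=6.
Step 15. [r1c8∈{5}] r1c8's peers cover all but 5 ⇒ r1c8=5.
Step 16. [r2c8∈{4}] r2c8's peers cover all but 4 ⇒ r2c8=4.
Step 17. [r8c3∈{7,9}] 7 has one home in col 3: r8c3 ⇒ r8c3=7.
Step 18. [r8c7∈{2,4}] r8c7 is the only open cell in col 7 admitting 4, so r8c7=4.
Step 19. [r8c9∈{2}] nothing but 2 survives at r8c9, so r8c9=2.
Step 20. [r2c4∈{5,8}] 5 has one home in row 2: r2c4, so r2c4=5.
Step 21. [r5c2∈{5,9}] 5 has one home in row 5: r5c2 ⇒ r5c2=5.
Step 22. [r6c8∈{7}] r6c8 has the single candidate 7. So r6c8=7.
Step 23. [r2c9∈{8}] nothing but 8 survives at r2c9, so r2c9=8.
Step 24. [r9c1∈{2}] r9c1's peers cover all but 2. So r9c1=2.
Step 25. [r2c2∈{6}] r2c2 is down to just 6, so r2c2=6.
Step 26. [r1c2∈{7}] nothing but 7 survives at r1c2 ⇒ r1c2=7.
Step 27. [r4c3∈{8}] nothing but 8 survives at r4c3 ⇒ r4c3=8.
Step 28. [r5c8∈{2}] nothing but 2 survives at r5c8, so r5c8=2.
Step 29. [r5c3∈{9}] r5c3 has the single candidate 9, so r5c3=9.
Step 30. [r6c6∈{3}] only 3 remains possible at r6c6, so r6c6=3.
Step 31. [r4c4∈{4}] r4c4's peers cover all but 4, so r4c4=4.
Step 32. [r2c3∈{1}] r2c3 is down to just 1. So r2c3=1.
Step 33. [r2c7∈{3}] r2c7 is down to just 3. So r2c7=3.
Step 34. [r7c4∈{6}] only 6 remains possible at r7c4. So r7c4=6.
Step 35. [r5c9∈{4}] r5c9 is down to just 4 ⇒ r5c9=4.
Step 36. [r3c7∈{2}] r3c7 is down to just 2. So r3c7=2.
Step 37. [r3c4∈{8}] r3c4's peers cover all but 8 ⇒ r3c4=8.
Step 38. [r8c2∈{9}] only 9 remains possible at r8c2. So r8c2=9.
Step 39. [r8c6∈{5}] r8c6 has the single candidate 5. So r8c6=5.
Step 40. [r7c5∈{2}] nothing but 2 survives at r7c5, so r7c5=2.
Step 41. [r8c5∈{8}] only 8 remains possible at r8c5, so r8c5=8.
Step 42. [r4c8∈{6}] only 6 remains possible at r4c8, so r4c8=6.
Step 43. [r1c4∈{9}] r1c4's peers cover all but 9, so r1c4=9.

Answer: 8 7 2 9 3 4 6 5 1 / 9 6 1 5 7 2 3 4 8 / 5 4 3 8 1 6 2 9 7 / 7 2 8 4 5 1 9 6 3 / 3 5 9 7 6 8 1 2 4 / 4 1 6 2 9 3 8 7 5 / 1 8 4 6 2 7 5 3 9 / 6 9 7 3 8 5 4 1 2 / 2 3 5 1 4 9 7 8 6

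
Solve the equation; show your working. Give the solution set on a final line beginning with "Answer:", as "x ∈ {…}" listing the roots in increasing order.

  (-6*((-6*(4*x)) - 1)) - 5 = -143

Step 1. [(-6*((-6*(4*x)) - 1)) - 5 = -143] the outer -5 inverts by adding 5 ⇒ sub: -6*((-6*(4*x)) - 1) = -138.
Step 2. [-6*((-6*(4*x)) - 1) = -138] divide by the outer -6 ⇒ div: (-6*(4*x)) - 1 = 23.
Step 3. [(-6*(4*x)) - 1 = 23] peel the -1: add 1 from each side. So sub: -6*(4*x) = 24.
Step 4. [-6*(4*x) = 24] -6 out front; divide by -6, so div: 4*x = -4.
Step 5. [4*x = -4] LHS = 4·(…); ÷4 both sides. So div: x = -1.

Answer: x ∈ {-1}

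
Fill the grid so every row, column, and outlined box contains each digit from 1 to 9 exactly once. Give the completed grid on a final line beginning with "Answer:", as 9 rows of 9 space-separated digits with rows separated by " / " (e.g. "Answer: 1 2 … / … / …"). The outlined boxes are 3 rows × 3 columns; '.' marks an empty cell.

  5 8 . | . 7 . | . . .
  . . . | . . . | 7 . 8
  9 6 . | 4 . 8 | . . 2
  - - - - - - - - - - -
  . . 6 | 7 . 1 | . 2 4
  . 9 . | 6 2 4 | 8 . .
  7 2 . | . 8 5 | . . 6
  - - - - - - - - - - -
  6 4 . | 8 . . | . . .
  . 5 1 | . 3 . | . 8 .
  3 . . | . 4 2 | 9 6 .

Step 1. [r1c9∈{1,3,9}] 9 has one home in col 9: r1c9. So r1c9=9.
Step 2. [r6c4∈{3,9}] in box 5, 3 fits only at r6c4 ⇒ r6c4=3.
Step 3. [r6c7∈{1}] r6c7's peers cover all but 1 ⇒ r6c7=1.
Step 4. [r8c9∈{7}] r8c9 has the single candidate 7, so r8c9=7.
Step 5. [r2c2∈{1,3}] r2c2 is the only open cell in col 2 admitting 1. So r2c2=1.
Step 6. [r4c7∈{3,5}] r4c7 is the only open cell in row 4 admitting 5 ⇒ r4c7=5.
Step 7. [r3c7∈{3}] only 3 remains possible at r3c7, so r3c7=3.
Step 8. [r2c5∈{5,6,9}] 6 has one home in col 5: r2c5, so r2c5=6.
Step 9. [r8c4∈{9}] only 9 remains possible at r8c4. So r8c4=9.
Step 10. [r2c1∈{2,4}] col 1 places 4 nowhere but r2c1, so r2c1=4.
Step 11. [r2c8∈{5}] nothing but 5 survives at r2c8 ⇒ r2c8=5.
Step 12. [r5c9∈{3}] nothing but 3 survives at r5c9, so r5c9=3.
Step 13. [r3c8∈{1}] r3c8 has the single candidate 1. So r3c8=1.
Step 14. [r9c4∈{1,5}] 5 has one home in col 4: r9c4, so r9c4=5.
Step 15. [r1c6∈{3}] r1c6 is down to just 3. So r1c6=3.
Step 16. [r1c3∈{2}] r1c3's peers cover all but 2, so r1c3=2.
Step 17. [r8c7∈{2,4}] row 8 places 4 nowhere but r8c7 ⇒ r8c7=4.
Step 18. [r9c2∈{7}] r9c2 is down to just 7 ⇒ r9c2=7.
Step 19. [r7c5∈{1}] only 1 remains possible at r7c5 ⇒ r7c5=1.
Step 20. [r7c6∈{7}] only 7 remains possible at r7c6, so r7c6=7.
Step 21. [r3c3∈{7}] only 7 remains possible at r3c3 ⇒ r3c3=7.
Step 22. [r9c9∈{1}] r9c9's peers cover all but 1. So r9c9=1.
Step 23. [r4c1∈{8}] only 8 remains possible at r4c1. So r4c1=8.
Step 24. [r2c6∈{9}] r2c6 has the single candidate 9, so r2c6=9.
Step 25. [r1c8∈{4}] r1c8 is down to just 4, so r1c8=4.
Step 26. [r7c8∈{3}] r7c8 has the single candidate 3 ⇒ r7c8=3.
Step 27. [r7c9∈{5}] only 5 remains possible at r7c9. So r7c9=5.
Step 28. [r1c4∈{1}] r1c4's peers cover all but 1 ⇒ r1c4=1.
Step 29. [r5c1∈{1}] r5c1 is down to just 1 ⇒ r5c1=1.
Step 30. [r2c4∈{2}] r2c4 is down to just 2 ⇒ r2c4=2.
Step 31. [r8c1∈{2}] r8c1's peers cover all but 2 ⇒ r8c1=2.
Step 32. [r4c2∈{3}] nothing but 3 survives at r4c2, so r4c2=3.
Step 33. [r6c8∈{9}] only 9 remains possible at r6c8 ⇒ r6c8=9.
Step 34. [r9c3∈{8}] r9c3 is down to just 8, so r9c3=8.
Step 35. [r8c6∈{6}] r8c6's peers cover all but 6, so r8c6=6.
Step 36. [r7c3∈{9}] r7c3's peers cover all but 9. So r7c3=9.
Step 37. [r2c3∈{3}] nothing but 3 survives at r2c3, so r2c3=3.
Step 38. [r5c8∈{7}] r5c8 is down to just 7, so r5c8=7.
Step 39. [r1c7∈{6}] r1c7's peers cover all but 6. So r1c7=6.
Step 40. [r3c5∈{5}] nothing but 5 survives at r3c5 ⇒ r3c5=5.
Step 41. [r5c3∈{5}] only 5 remains possible at r5c3 ⇒ r5c3=5.
Step 42. [r6c3∈{4}] r6c3's peers cover all but 4 ⇒ r6c3=4.
Step 43. [r4c5∈{9}] r4c5 has the single candidate 9 ⇒ r4c5=9.
Step 44. [r7c7∈{2}] r7c7's peers cover all but 2. So r7c7=2.

Answer: 5 8 2 1 7 3 6 4 9 / 4 1 3 2 6 9 7 5 8 / 9 6 7 4 5 8 3 1 2 / 8 3 6 7 9 1 5 2 4 / 1 9 5 6 2 4 8 7 3 / 7 2 4 3 8 5 1 9 6 / 6 4 9 8 1 7 2 3 5 / 2 5 1 9 3 6 4 8 7 / 3 7 8 5 4 2 9 6 1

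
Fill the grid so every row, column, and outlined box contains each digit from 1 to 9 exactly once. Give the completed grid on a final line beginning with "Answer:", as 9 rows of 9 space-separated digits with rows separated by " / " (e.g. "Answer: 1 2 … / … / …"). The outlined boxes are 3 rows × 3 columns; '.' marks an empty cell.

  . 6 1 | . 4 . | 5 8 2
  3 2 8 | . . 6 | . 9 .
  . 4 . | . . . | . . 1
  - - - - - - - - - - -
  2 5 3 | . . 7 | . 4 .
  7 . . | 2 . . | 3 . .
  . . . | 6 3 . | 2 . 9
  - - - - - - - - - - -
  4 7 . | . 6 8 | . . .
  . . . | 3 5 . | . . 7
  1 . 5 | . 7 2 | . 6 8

Step 1. [r1c1∈{9}] r1c1 has the single candidate 9 ⇒ r1c1=9.
Step 2. [r4c7∈{1,6,8}] across col 7, 8 lands solely at r4c7 ⇒ r4c7=8.
Step 3. [r2c4∈{1,5,7}] in row 2, 5 fits only at r2c4. So r2c4=5.
Step 4. [r5c3∈{4,6,9}] in box 4, 6 fits only at r5c3 ⇒ r5c3=6.
Step 5. [r5c2∈{1,8,9}] box 4 places 9 nowhere but r5c2 ⇒ r5c2=9.
Step 6. [r5c9∈{5}] r5c9 has the single candidate 5. So r5c9=5.
Step 7. [r5c8∈{1}] r5c8 is down to just 1. So r5c8=1.
Step 8. [r3c8∈{3,7}] r3c8 is the only open cell in box 3 admitting 3, so r3c8=3.
Step 9. [r3c4∈{7,8,9}] in col 4, 8 fits only at r3c4. So r3c4=8.
Step 10. [r9c4∈{4,9}] 4 has one home in col 4: r9c4 ⇒ r9c4=4.
Step 11. [r8c7∈{1,4,9}] r8c7 is the only open cell in row 8 admitting 4. So r8c7=4.
Step 12. [r8c6∈{1,9}] across row 8, 1 lands solely at r8c6, so r8c6=1.
Step 13. [r7c4∈{9}] r7c4 has the single candidate 9 ⇒ r7c4=9.
Step 14. [r8c8∈{2}] r8c8 has the single candidate 2. So r8c8=2.
Step 15. [r8c2∈{8}] nothing but 8 survives at r8c2, so r8c2=8.
Step 16. [r4c5∈{1,9}] 9 has one home in row 4: r4c5. So r4c5=9.
Step 17. [r5c6∈{4}] r5c6's peers cover all but 4, so r5c6=4.
Step 18. [r2c7∈{7}] r2c7's peers cover all but 7 ⇒ r2c7=7.
Step 19. [r6c3∈{4}] nothing but 4 survives at r6c3. So r6c3=4.
Step 20. [r3c1∈{5}] only 5 remains possible at r3c1, so r3c1=5.
Step 21. [r3c5∈{2}] r3c5 is down to just 2, so r3c5=2.
Step 22. [r6c1∈{8}] r6c1 is down to just 8, so r6c1=8.
Step 23. [r8c3∈{9}] only 9 remains possible at r8c3. So r8c3=9.
Step 24. [r6c2∈{1}] nothing but 1 survives at r6c2. So r6c2=1.
Step 25. [r6c8∈{7}] only 7 remains possible at r6c8, so r6c8=7.
Step 26. [r4c9∈{6}] nothing but 6 survives at r4c9, so r4c9=6.
Step 27. [r9c2∈{3}] nothing but 3 survives at r9c2 ⇒ r9c2=3.
Step 28. [r7c3∈{2}] r7c3 has the single candidate 2. So r7c3=2.
Step 29. [r2c5∈{1}] nothing but 1 survives at r2c5 ⇒ r2c5=1.
Step 30. [r2c9∈{4}] r2c9 is down to just 4 ⇒ r2c9=4.
Step 31. [r4c4∈{1}] only 1 remains possible at r4c4. So r4c4=1.
Step 32. [r3c3∈{7}] r3c3 has the single candidate 7, so r3c3=7.
Step 33. [r3c7∈{6}] only 6 remains possible at r3c7. So r3c7=6.
Step 34. [r3c6∈{9}] only 9 remains possible at r3c6 ⇒ r3c6=9.
Step 35. [r7c8∈{5}] only 5 remains possible at r7c8 ⇒ r7c8=5.
Step 36. [r5c5∈{8}] nothing but 8 survives at r5c5 ⇒ r5c5=8.
Step 37. [r1c4∈{7}] r1c4's peers cover all but 7. So r1c4=7.
Step 38. [r7c9∈{3}] r7c9 is down to just 3, so r7c9=3.
Step 39. [r1c6∈{3}] only 3 remains possible at r1c6 ⇒ r1c6=3.
Step 40. [r6c6∈{5}] only 5 remains possible at r6c6. So r6c6=5.
Step 41. [r8c1∈{6}] only 6 remains possible at r8c1, so r8c1=6.
Step 42. [r9c7∈{9}] only 9 remains possible at r9c7 ⇒ r9c7=9.
Step 43. [r7c7∈{1}] r7c7's peers cover all but 1. So r7c7=1.

Answer: 9 6 1 7 4 3 5 8 2 / 3 2 8 5 1 6 7 9 4 / 5 4 7 8 2 9 6 3 1 / 2 5 3 1 9 7 8 4 6 / 7 9 6 2 8 4 3 1 5 / 8 1 4 6 3 5 2 7 9 / 4 7 2 9 6 8 1 5 3 / 6 8 9 3 5 1 4 2 7 / 1 3 5 4 7 2 9 6 8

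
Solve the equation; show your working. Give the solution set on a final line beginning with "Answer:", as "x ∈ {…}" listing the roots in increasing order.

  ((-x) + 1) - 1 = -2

Step 1. [((-x) + 1) - 1 = -2] 1 comes off first (add 1) ⇒ sub: (-x) + 1 = -1.
Step 2. [(-x) + 1 = -1] 1 comes off first (subtract 1). So sub: -x = -2.
Step 3. [-x = -2] flip signs both sides. So neg: x = 2.

Answer: x ∈ {2}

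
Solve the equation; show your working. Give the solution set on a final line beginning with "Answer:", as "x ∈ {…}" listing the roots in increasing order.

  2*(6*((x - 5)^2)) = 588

Step 1. [2*(6*((x - 5)^2)) = 588] 2 out front; divide by 2. So div: 6*((x - 5)^2) = 294.
Step 2. [6*((x - 5)^2) = 294] divide by the outer 6. So div: (x - 5)^2 = 49.
Step 3. [(x - 5)^2 = 49] 49 ≥ 0, LHS is (·)² — take ±√, so sqrt: x - 5 = 7 or -7.
Step 4. [x - 5 = 7 or -7] the outer -5 inverts by adding 5, so sub: x = 12 or -2.

Answer: x ∈ {-2, 12}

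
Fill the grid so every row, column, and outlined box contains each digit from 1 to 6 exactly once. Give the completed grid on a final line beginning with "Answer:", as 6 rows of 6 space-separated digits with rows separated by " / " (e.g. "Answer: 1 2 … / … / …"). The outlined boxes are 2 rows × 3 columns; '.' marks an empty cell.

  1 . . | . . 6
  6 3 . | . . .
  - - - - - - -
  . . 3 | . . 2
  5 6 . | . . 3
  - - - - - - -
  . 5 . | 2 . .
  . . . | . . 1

Step 1. [r2c6∈{4,5}] in col 6, 5 fits only at r2c6, so r2c6=5.
Step 2. [r3c1∈{4}] nothing but 4 survives at r3c1, so r3c1=4.
Step 3. [r4c3∈{1,2}] across row 4, 2 lands solely at r4c3, so r4c3=2.
Step 4. [r2c3∈{4}] only 4 remains possible at r2c3, so r2c3=4.
Step 5. [r5c6∈{4}] r5c6 has the single candidate 4, so r5c6=4.
Step 6. [r6c3∈{6}] r6c3's peers cover all but 6 ⇒ r6c3=6.
Step 7. [r3c4∈{1,5,6}] across col 4, 6 lands solely at r3c4. So r3c4=6.
Step 8. [r6c1∈{2,3}] across col 1, 2 lands solely at r6c1 ⇒ r6c1=2.
Step 9. [r3c5∈{1,5}] 5 has one home in row 3: r3c5 ⇒ r3c5=5.
Step 10. [r6c5∈{3}] r6c5 is down to just 3. So r6c5=3.
Step 11. [r2c4∈{1}] nothing but 1 survives at r2c4, so r2c4=1.
Step 12. [r4c4∈{4}] r4c4 has the single candidate 4, so r4c4=4.
Step 13. [r1c2∈{2}] r1c2 has the single candidate 2, so r1c2=2.
Step 14. [r6c4∈{5}] nothing but 5 survives at r6c4, so r6c4=5.
Step 15. [r5c5∈{6}] nothing but 6 survives at r5c5, so r5c5=6.
Step 16. [r5c1∈{3}] r5c1 has the single candidate 3, so r5c1=3.
Step 17. [r1c5∈{4}] nothing but 4 survives at r1c5 ⇒ r1c5=4.
Step 18. [r4c5∈{1}] r4c5's peers cover all but 1. So r4c5=1.
Step 19. [r2c5∈{2}] r2c5 is down to just 2. So r2c5=2.
Step 20. [r1c4∈{3}] r1c4 has the single candidate 3. So r1c4=3.
Step 21. [r1c3∈{5}] r1c3's peers cover all but 5. So r1c3=5.
Step 22. [r5c3∈{1}] r5c3's peers cover all but 1 ⇒ r5c3=1.
Step 23. [r6c2∈{4}] r6c2 is down to just 4. So r6c2=4.
Step 24. [r3c2∈{1}] r3c2 is down to just 1, so r3c2=1.

Answer: 1 2 5 3 4 6 / 6 3 4 1 2 5 / 4 1 3 6 5 2 / 5 6 2 4 1 3 / 3 5 1 2 6 4 / 2 4 6 5 3 1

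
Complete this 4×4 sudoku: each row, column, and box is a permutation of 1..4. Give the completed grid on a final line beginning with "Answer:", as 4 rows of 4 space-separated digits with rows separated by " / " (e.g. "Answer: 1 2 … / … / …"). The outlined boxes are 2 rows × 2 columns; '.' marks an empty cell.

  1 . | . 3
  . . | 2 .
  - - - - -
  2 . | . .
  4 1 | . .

Step 1. [r3c3∈{1,3,4}] across col 3, 1 lands solely at r3c3 ⇒ r3c3=1.
Step 2. [r1c3∈{4}] r1c3's peers cover all but 4 ⇒ r1c3=4.
Step 3. [r3c2∈{3}] r3c2 has the single candidate 3, so r3c2=3.
Step 4. [r2c1∈{3}] r2c1's peers cover all but 3 ⇒ r2c1=3.
Step 5. [r4c4∈{2}] r4c4 is down to just 2 ⇒ r4c4=2.
Step 6. [r3c4∈{4}] nothing but 4 survives at r3c4 ⇒ r3c4=4.
Step 7. [r1c2∈{2}] r1c2's peers cover all but 2 ⇒ r1c2=2.
Step 8. [r2c2∈{4}] only 4 remains possible at r2c2, so r2c2=4.
Step 9. [r4c3∈{3}] only 3 remains possible at r4c3 ⇒ r4c3=3.
Step 10. [r2c4∈{1}] only 1 remains possible at r2c4, so r2c4=1.

Answer: 1 2 4 3 / 3 4 2 1 / 2 3 1 4 / 4 1 3 2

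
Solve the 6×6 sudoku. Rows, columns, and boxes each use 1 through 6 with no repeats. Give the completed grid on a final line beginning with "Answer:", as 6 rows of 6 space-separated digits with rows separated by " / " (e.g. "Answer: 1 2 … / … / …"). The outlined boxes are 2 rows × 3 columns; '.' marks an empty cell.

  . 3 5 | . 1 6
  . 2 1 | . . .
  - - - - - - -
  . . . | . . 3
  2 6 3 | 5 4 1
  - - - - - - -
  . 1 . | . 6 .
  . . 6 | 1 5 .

Step 1. [r6c2∈{4}] only 4 remains possible at r6c2. So r6c2=4.
Step 2. [r5c4∈{2,3,4}] r5c4 is the only open cell in box 6 admitting 3. So r5c4=3.
Step 3. [r1c1∈{4}] only 4 remains possible at r1c1 ⇒ r1c1=4.
Step 4. [r5c6∈{2,4}] r5c6 is the only open cell in row 5 admitting 4, so r5c6=4.
Step 5. [r3c5∈{2}] nothing but 2 survives at r3c5, so r3c5=2.
Step 6. [r5c1∈{5}] r5c1 is down to just 5. So r5c1=5.
Step 7. [r3c3∈{4}] only 4 remains possible at r3c3, so r3c3=4.
Step 8. [r2c1∈{6}] r2c1 is down to just 6. So r2c1=6.
Step 9. [r2c4∈{4}] nothing but 4 survives at r2c4, so r2c4=4.
Step 10. [r3c1∈{1}] only 1 remains possible at r3c1 ⇒ r3c1=1.
Step 11. [r6c1∈{3}] r6c1 has the single candidate 3 ⇒ r6c1=3.
Step 12. [r1c4∈{2}] r1c4's peers cover all but 2 ⇒ r1c4=2.
Step 13. [r5c3∈{2}] r5c3's peers cover all but 2. So r5c3=2.
Step 14. [r2c6∈{5}] only 5 remains possible at r2c6. So r2c6=5.
Step 15. [r6c6∈{2}] r6c6's peers cover all but 2. So r6c6=2.
Step 16. [r2c5∈{3}] r2c5 is down to just 3 ⇒ r2c5=3.
Step 17. [r3c2∈{5}] only 5 remains possible at r3c2. So r3c2=5.
Step 18. [r3c4∈{6}] r3c4 is down to just 6 ⇒ r3c4=6.

Answer: 4 3 5 2 1 6 / 6 2 1 4 3 5 / 1 5 4 6 2 3 / 2 6 3 5 4 1 / 5 1 2 3 6 4 / 3 4 6 1 5 2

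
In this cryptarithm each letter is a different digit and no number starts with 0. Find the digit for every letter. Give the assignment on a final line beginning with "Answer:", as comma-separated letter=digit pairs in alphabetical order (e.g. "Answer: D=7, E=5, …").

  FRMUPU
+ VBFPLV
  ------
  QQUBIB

Step 1. [col 1: U + V ≡ B (mod 10)] several values work for V in column 1 (U + V ≡ B (mod 10), carry-in 0); try V=5, so V=5.
Step 2. [col 1: U + V ≡ B (mod 10)] no forcing yet in column 1 (carry-in 0); B=8 is free and consistent — try it ⇒ B=8.
Step 3. [col 1: U + V ≡ B (mod 10)] from column 1 (V=5, B=8, carry-in 0, digits 5,8 already taken and all letters distinct): U must equal 3, so U=3.
Step 4. [col 2: P + L ≡ I (mod 10)] L=6 is one option consistent with column 2 (P + L ≡ I (mod 10), carry-in 0) — take it, so L=6.
Step 5. [col 2: P + L ≡ I (mod 10)] several values work for P in column 2 (P + L ≡ I (mod 10), carry-in 0); try P=4. So P=4.
Step 6. [col 2: P + L ≡ I (mod 10)] from column 2 (P=4, L=6, carry-in 0, digits 3,4,5,6,8 already taken and all letters distinct): I must equal 0, so I=0.
Step 7. [col 4: M + F ≡ U (mod 10)] column 4 (M + F ≡ U (mod 10), carry-in 0) doesn't pin F yet; pick F=1 and continue, so F=1.
Step 8. [col 4: M + F ≡ U (mod 10)] from column 4 (F=1, U=3, carry-in 0, digits 0,1,3,4,5,6,8 already taken and all letters distinct): M must equal 2. So M=2.
Step 9. [col 5: R + B ≡ Q (mod 10)] column 5: given B=8, carry-in 0, and digits 0,1,2,3,4,5,6,8 already taken and all letters distinct, R+B≡Q (mod 10) forces R=9, so R=9.
Step 10. [col 5: R + B ≡ Q (mod 10)] from column 5 (R=9, B=8, carry-in 0, digits 0,1,2,3,4,5,6,8,9 already taken and all letters distinct): Q must equal 7. So Q=7.

Answer: B=8, F=1, I=0, L=6, M=2, P=4, Q=7, R=9, U=3, V=5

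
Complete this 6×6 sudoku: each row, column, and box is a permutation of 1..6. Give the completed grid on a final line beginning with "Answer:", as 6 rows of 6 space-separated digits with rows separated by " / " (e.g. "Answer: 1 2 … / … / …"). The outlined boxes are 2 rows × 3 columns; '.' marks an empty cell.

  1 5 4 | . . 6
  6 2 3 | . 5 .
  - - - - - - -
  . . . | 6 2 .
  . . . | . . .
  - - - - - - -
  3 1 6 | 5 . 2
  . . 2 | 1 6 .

Step 1. [r4c5∈{1,3,4}] col 5 places 1 nowhere but r4c5. So r4c5=1.
Step 2. [r4c3∈{5}] r4c3's peers cover all but 5. So r4c3=5.
Step 3. [r3c1∈{4}] r3c1's peers cover all but 4. So r3c1=4.
Step 4. [r6c6∈{3,4}] across row 6, 3 lands solely at r6c6, so r6c6=3.
Step 5. [r4c4∈{3,4}] across box 4, 3 lands solely at r4c4 ⇒ r4c4=3.
Step 6. [r4c6∈{4}] nothing but 4 survives at r4c6 ⇒ r4c6=4.
Step 7. [r3c3∈{1}] r3c3's peers cover all but 1, so r3c3=1.
Step 8. [r4c2∈{6}] nothing but 6 survives at r4c2, so r4c2=6.
Step 9. [r3c6∈{5}] r3c6's peers cover all but 5 ⇒ r3c6=5.
Step 10. [r5c5∈{4}] r5c5 has the single candidate 4, so r5c5=4.
Step 11. [r6c2∈{4}] only 4 remains possible at r6c2 ⇒ r6c2=4.
Step 12. [r1c4∈{2}] nothing but 2 survives at r1c4. So r1c4=2.
Step 13. [r3c2∈{3}] r3c2 has the single candidate 3. So r3c2=3.
Step 14. [r2c4∈{4}] r2c4 is down to just 4. So r2c4=4.
Step 15. [r6c1∈{5}] r6c1 has the single candidate 5 ⇒ r6c1=5.
Step 16. [r1c5∈{3}] nothing but 3 survives at r1c5, so r1c5=3.
Step 17. [r2c6∈{1}] r2c6 has the single candidate 1, so r2c6=1.
Step 18. [r4c1∈{2}] only 2 remains possible at r4c1. So r4c1=2.

Answer: 1 5 4 2 3 6 / 6 2 3 4 5 1 / 4 3 1 6 2 5 / 2 6 5 3 1 4 / 3 1 6 5 4 2 / 5 4 2 1 6 3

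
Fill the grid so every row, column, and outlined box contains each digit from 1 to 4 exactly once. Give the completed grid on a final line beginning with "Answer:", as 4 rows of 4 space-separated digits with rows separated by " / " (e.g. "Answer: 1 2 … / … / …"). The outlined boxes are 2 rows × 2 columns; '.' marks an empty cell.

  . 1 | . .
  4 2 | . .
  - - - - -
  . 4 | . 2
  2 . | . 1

Step 1. [r3c3∈{3}] nothing but 3 survives at r3c3 ⇒ r3c3=3.
Step 2. [r1c4∈{3,4}] in col 4, 4 fits only at r1c4 ⇒ r1c4=4.
Step 3. [r4c3∈{4}] r4c3's peers cover all but 4, so r4c3=4.
Step 4. [r4c2∈{3}] nothing but 3 survives at r4c2, so r4c2=3.
Step 5. [r2c4∈{3}] nothing but 3 survives at r2c4 ⇒ r2c4=3.
Step 6. [r2c3∈{1}] r2c3 is down to just 1. So r2c3=1.
Step 7. [r1c1∈{3}] only 3 remains possible at r1c1 ⇒ r1c1=3.
Step 8. [r3c1∈{1}] r3c1 has the single candidate 1. So r3c1=1.
Step 9. [r1c3∈{2}] only 2 remains possible at r1c3. So r1c3=2.

Answer: 3 1 2 4 / 4 2 1 3 / 1 4 3 2 / 2 3 4 1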